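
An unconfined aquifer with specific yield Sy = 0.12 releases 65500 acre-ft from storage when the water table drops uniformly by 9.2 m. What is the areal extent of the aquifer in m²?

ΔV = 65500 acre-ft = 8.079 × 10^7 m³
A = ΔV / (Sy × Δh) = 8.079 × 10^7 / (0.12 × 9.2) = 7.318 × 10^7 m²

A ≈ 7.32 × 10^7 m²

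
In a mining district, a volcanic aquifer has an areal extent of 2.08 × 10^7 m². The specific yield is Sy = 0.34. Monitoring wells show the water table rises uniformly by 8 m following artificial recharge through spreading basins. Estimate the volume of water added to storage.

ΔV ≈ 5.66 × 10^7 m³

ΔV = Sy × A × Δh = 0.34 × 2.08 × 10^7 m² × 8 m = 5.658 × 10^7 m³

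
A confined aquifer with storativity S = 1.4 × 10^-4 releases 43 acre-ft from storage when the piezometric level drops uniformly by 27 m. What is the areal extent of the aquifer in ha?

A ≈ 1400 ha

ΔV = 43 acre-ft = 53040 m³
A = ΔV / (S × Δh) = 53040 / (1.4 × 10^-4 × 27) = 1.403 × 10^7 m²
A = 1.403 × 10^7 m² = 1403 ha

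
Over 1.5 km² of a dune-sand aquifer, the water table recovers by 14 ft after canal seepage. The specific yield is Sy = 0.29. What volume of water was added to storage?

A = 1.5 km² = 1.5 × 10^6 m²
Δh = 14 ft = 4.267 m
ΔV = Sy × A × Δh = 0.29 × 1.5 × 10^6 m² × 4.267 m = 1.856 × 10^6 m³

ΔV ≈ 1.86 × 10^6 m³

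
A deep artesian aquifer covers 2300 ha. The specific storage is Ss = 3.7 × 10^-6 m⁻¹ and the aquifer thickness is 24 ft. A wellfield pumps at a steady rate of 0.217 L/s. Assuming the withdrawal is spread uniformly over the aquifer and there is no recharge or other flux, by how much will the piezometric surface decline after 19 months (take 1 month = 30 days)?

Δh ≈ 17.2 m

b = 24 ft = 7.315 m
S = Ss × b = 3.7 × 10^-6 m⁻¹ × 7.315 m = 2.707 × 10^-5
A = 2300 ha = 2.3 × 10^7 m²
Q = 0.217 L/s = 18.75 m³/d
t = 19 months = 570 d
ΔV = Q × t = 18.75 m³/d × 570 d = 10690 m³
Δh = ΔV / (S × A) = 10690 / (2.707 × 10^-5 × 2.3 × 10^7) = 17.17 m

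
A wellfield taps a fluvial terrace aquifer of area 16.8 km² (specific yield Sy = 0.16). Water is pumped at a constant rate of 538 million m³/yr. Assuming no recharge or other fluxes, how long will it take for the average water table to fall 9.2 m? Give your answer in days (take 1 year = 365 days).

A = 16.8 km² = 1.68 × 10^7 m²
ΔV = Sy × A × Δh = 0.16 × 1.68 × 10^7 × 9.2 = 2.473 × 10^7 m³
Q = 538 million m³/yr = 1.474 × 10^6 m³/d
t = ΔV / Q = 2.473 × 10^7 m³ / 1.474 × 10^6 m³/d = 16.78 d

t ≈ 16.8 days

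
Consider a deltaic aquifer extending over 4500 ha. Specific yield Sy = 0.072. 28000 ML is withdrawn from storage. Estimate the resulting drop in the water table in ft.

A = 4500 ha = 4.5 × 10^7 m²
ΔV = 28000 ML = 2.8 × 10^7 m³
Δh = ΔV / (Sy × A) = 2.8 × 10^7 m³ / (0.072 × 4.5 × 10^7 m²) = 8.642 m
Δh = 8.642 m = 28.35 ft

Δh ≈ 28.4 ft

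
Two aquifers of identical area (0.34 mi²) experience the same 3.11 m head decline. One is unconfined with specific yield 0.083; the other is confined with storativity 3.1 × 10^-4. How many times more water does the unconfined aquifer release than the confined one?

A = 0.34 mi² = 8.806 × 10^5 m²
Unconfined: ΔV_u = Sy × A × Δh = 0.083 × 8.806 × 10^5 × 3.11 = 2.273 × 10^5 m³
Confined: ΔV_c = S × A × Δh = 3.1 × 10^-4 × 8.806 × 10^5 × 3.11 = 849 m³
Ratio = ΔV_u / ΔV_c = Sy / S = 0.083 / 3.1 × 10^-4 = 267.7

ΔV_u / ΔV_c ≈ 268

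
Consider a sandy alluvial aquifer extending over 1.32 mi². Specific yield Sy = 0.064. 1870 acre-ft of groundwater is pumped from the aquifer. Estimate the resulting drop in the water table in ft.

A = 1.32 mi² = 3.419 × 10^6 m²
ΔV = 1870 acre-ft = 2.307 × 10^6 m³
Δh = ΔV / (Sy × A) = 2.307 × 10^6 m³ / (0.064 × 3.419 × 10^6 m²) = 10.54 m
Δh = 10.54 m = 34.59 ft

Δh ≈ 34.6 ft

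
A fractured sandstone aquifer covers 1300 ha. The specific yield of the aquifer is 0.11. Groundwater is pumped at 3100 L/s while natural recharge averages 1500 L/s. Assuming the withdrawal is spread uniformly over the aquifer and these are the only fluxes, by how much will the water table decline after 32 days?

Δh ≈ 3.09 m

A = 1300 ha = 1.3 × 10^7 m²
Net abstraction = 3100 − 1500 = 1600 L/s
Q_net = 1600 L/s = 1.382 × 10^5 m³/d
ΔV = Q × t = 1.382 × 10^5 m³/d × 32 d = 4.424 × 10^6 m³
Δh = ΔV / (Sy × A) = 4.424 × 10^6 / (0.11 × 1.3 × 10^7) = 3.093 m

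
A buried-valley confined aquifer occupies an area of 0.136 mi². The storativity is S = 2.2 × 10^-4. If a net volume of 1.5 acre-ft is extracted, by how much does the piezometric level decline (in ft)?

Δh ≈ 78.3 ft

A = 0.136 mi² = 3.522 × 10^5 m²
ΔV = 1.5 acre-ft = 1850 m³
Δh = ΔV / (S × A) = 1850 m³ / (2.2 × 10^-4 × 3.522 × 10^5 m²) = 23.88 m
Δh = 23.88 m = 78.33 ft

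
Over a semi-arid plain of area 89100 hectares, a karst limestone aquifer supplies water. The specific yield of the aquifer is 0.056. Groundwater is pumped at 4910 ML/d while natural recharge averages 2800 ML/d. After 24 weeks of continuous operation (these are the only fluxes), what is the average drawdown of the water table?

Δh ≈ 7.1 m

A = 89100 hectares = 8.91 × 10^8 m²
Net abstraction = 4910 − 2800 = 2110 ML/d
Q_net = 2110 ML/d = 2.11 × 10^6 m³/d
t = 24 weeks = 168 d
ΔV = Q × t = 2.11 × 10^6 m³/d × 168 d = 3.545 × 10^8 m³
Δh = ΔV / (Sy × A) = 3.545 × 10^8 / (0.056 × 8.91 × 10^8) = 7.104 m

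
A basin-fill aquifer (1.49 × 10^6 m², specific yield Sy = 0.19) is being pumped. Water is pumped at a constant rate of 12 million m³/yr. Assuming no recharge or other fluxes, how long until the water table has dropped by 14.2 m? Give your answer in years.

ΔV = Sy × A × Δh = 0.19 × 1.49 × 10^6 × 14.2 = 4.02 × 10^6 m³
Q = 12 million m³/yr = 32880 m³/d
t = ΔV / Q = 4.02 × 10^6 m³ / 32880 m³/d = 122.3 d
t = 122.3 d ≈ 0.335 years

t ≈ 0.335 years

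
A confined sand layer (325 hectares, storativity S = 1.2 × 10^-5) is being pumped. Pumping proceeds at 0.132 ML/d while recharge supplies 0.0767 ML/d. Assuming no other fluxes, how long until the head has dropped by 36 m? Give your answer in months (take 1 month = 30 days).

t ≈ 0.846 months

A = 325 hectares = 3.25 × 10^6 m²
ΔV = S × A × Δh = 1.2 × 10^-5 × 3.25 × 10^6 × 36 = 1404 m³
Net withdrawal = 0.132 − 0.0767 = 0.0553 ML/d = 55.3 m³/d
t = ΔV / Q = 1404 m³ / 55.3 m³/d = 25.39 d
t = 25.39 d ≈ 0.8463 months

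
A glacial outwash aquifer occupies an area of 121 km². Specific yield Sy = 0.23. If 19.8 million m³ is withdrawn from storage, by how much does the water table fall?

Δh ≈ 0.711 m

A = 121 km² = 1.21 × 10^8 m²
ΔV = 19.8 million m³ = 1.98 × 10^7 m³
Δh = ΔV / (Sy × A) = 1.98 × 10^7 m³ / (0.23 × 1.21 × 10^8 m²) = 0.7115 m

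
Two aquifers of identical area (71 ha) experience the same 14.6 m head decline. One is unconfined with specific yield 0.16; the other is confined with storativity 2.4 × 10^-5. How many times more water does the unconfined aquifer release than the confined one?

ΔV_u / ΔV_c ≈ 6670

A = 71 ha = 7.1 × 10^5 m²
Unconfined: ΔV_u = Sy × A × Δh = 0.16 × 7.1 × 10^5 × 14.6 = 1.659 × 10^6 m³
Confined: ΔV_c = S × A × Δh = 2.4 × 10^-5 × 7.1 × 10^5 × 14.6 = 248.8 m³
Ratio = ΔV_u / ΔV_c = Sy / S = 0.16 / 2.4 × 10^-5 = 6667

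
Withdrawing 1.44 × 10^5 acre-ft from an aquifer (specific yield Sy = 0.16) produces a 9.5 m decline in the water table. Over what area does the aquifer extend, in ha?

ΔV = 1.44 × 10^5 acre-ft = 1.776 × 10^8 m³
A = ΔV / (Sy × Δh) = 1.776 × 10^8 / (0.16 × 9.5) = 1.169 × 10^8 m²
A = 1.169 × 10^8 m² = 11690 ha

A ≈ 11700 ha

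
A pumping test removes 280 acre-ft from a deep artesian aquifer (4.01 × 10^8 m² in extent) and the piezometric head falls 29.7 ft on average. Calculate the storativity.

Δh = 29.7 ft = 9.053 m
ΔV = 280 acre-ft = 3.454 × 10^5 m³
S = ΔV / (A × Δh) = 3.454 × 10^5 m³ / (4.01 × 10^8 m² × 9.053 m) = 9.514 × 10^-5

S ≈ 9.5 × 10^-5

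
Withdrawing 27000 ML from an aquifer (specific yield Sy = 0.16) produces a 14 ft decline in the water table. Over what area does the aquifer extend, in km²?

Δh = 14 ft = 4.267 m
ΔV = 27000 ML = 2.7 × 10^7 m³
A = ΔV / (Sy × Δh) = 2.7 × 10^7 / (0.16 × 4.267) = 3.955 × 10^7 m²
A = 3.955 × 10^7 m² = 39.55 km²

A ≈ 39.5 km²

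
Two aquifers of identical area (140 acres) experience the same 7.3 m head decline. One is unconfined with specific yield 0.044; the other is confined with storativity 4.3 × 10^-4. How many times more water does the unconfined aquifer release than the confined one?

ΔV_u / ΔV_c ≈ 102

A = 140 acres = 5.666 × 10^5 m²
Unconfined: ΔV_u = Sy × A × Δh = 0.044 × 5.666 × 10^5 × 7.3 = 1.82 × 10^5 m³
Confined: ΔV_c = S × A × Δh = 4.3 × 10^-4 × 5.666 × 10^5 × 7.3 = 1778 m³
Ratio = ΔV_u / ΔV_c = Sy / S = 0.044 / 4.3 × 10^-4 = 102.3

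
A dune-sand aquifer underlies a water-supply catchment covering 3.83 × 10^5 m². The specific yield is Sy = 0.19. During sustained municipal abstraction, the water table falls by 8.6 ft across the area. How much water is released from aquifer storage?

ΔV ≈ 1.91 × 10^5 m³

Δh = 8.6 ft = 2.621 m
ΔV = Sy × A × Δh = 0.19 × 3.83 × 10^5 m² × 2.621 m = 1.908 × 10^5 m³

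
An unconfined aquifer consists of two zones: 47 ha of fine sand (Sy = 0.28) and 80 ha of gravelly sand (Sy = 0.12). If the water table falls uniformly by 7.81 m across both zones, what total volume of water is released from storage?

A₁ = 47 ha = 4.7 × 10^5 m²; A₂ = 80 ha = 8 × 10^5 m²
ΔV₁ = 0.28 × 4.7 × 10^5 × 7.81 = 1.028 × 10^6 m³
ΔV₂ = 0.12 × 8 × 10^5 × 7.81 = 7.498 × 10^5 m³
ΔV = ΔV₁ + ΔV₂ = 1.778 × 10^6 m³

ΔV ≈ 1.78 × 10^6 m³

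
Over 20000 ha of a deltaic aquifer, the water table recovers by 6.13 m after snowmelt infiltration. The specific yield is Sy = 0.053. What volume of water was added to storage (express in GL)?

ΔV ≈ 65 GL

A = 20000 ha = 2 × 10^8 m²
ΔV = Sy × A × Δh = 0.053 × 2 × 10^8 m² × 6.13 m = 6.498 × 10^7 m³
ΔV = 6.498 × 10^7 m³ = 64.98 GL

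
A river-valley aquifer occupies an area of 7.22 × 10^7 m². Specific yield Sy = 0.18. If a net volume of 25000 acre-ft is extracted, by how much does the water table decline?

ΔV = 25000 acre-ft = 3.084 × 10^7 m³
Δh = ΔV / (Sy × A) = 3.084 × 10^7 m³ / (0.18 × 7.22 × 10^7 m²) = 2.373 m

Δh ≈ 2.37 m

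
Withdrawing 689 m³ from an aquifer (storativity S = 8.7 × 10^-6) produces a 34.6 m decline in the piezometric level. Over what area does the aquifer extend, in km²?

A ≈ 2.29 km²

A = ΔV / (S × Δh) = 689 / (8.7 × 10^-6 × 34.6) = 2.289 × 10^6 m²
A = 2.289 × 10^6 m² = 2.289 km²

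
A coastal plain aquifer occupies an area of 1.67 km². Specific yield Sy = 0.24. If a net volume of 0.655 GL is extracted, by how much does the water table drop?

A = 1.67 km² = 1.67 × 10^6 m²
ΔV = 0.655 GL = 6.55 × 10^5 m³
Δh = ΔV / (Sy × A) = 6.55 × 10^5 m³ / (0.24 × 1.67 × 10^6 m²) = 1.634 m

Δh ≈ 1.63 m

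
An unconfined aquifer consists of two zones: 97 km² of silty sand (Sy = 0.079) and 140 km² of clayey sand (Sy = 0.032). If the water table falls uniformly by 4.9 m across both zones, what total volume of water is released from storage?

ΔV ≈ 5.95 × 10^7 m³

A₁ = 97 km² = 9.7 × 10^7 m²; A₂ = 140 km² = 1.4 × 10^8 m²
ΔV₁ = 0.079 × 9.7 × 10^7 × 4.9 = 3.755 × 10^7 m³
ΔV₂ = 0.032 × 1.4 × 10^8 × 4.9 = 2.195 × 10^7 m³
ΔV = ΔV₁ + ΔV₂ = 5.95 × 10^7 m³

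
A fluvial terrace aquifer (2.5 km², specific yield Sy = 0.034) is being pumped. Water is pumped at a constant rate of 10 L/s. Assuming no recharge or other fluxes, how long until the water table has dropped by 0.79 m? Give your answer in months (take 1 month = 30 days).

A = 2.5 km² = 2.5 × 10^6 m²
ΔV = Sy × A × Δh = 0.034 × 2.5 × 10^6 × 0.79 = 67150 m³
Q = 10 L/s = 864 m³/d
t = ΔV / Q = 67150 m³ / 864 m³/d = 77.72 d
t = 77.72 d ≈ 2.591 months

t ≈ 2.59 months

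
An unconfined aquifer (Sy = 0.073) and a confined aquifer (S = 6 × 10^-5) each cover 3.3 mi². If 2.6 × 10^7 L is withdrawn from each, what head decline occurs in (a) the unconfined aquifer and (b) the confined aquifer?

Δh_u ≈ 0.0417 m; Δh_c ≈ 50.7 m

A = 3.3 mi² = 8.547 × 10^6 m²
ΔV = 2.6 × 10^7 L = 26000 m³
Unconfined: Δh_u = ΔV/(Sy·A) = 26000/(0.073 × 8.547 × 10^6) = 0.04167 m
Confined: Δh_c = ΔV/(S·A) = 26000/(6 × 10^-5 × 8.547 × 10^6) = 50.7 m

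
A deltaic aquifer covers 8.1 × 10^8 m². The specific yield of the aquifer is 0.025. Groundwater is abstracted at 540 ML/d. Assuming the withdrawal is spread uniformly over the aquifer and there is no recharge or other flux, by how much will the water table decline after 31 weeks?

Q = 540 ML/d = 5.4 × 10^5 m³/d
t = 31 weeks = 217 d
ΔV = Q × t = 5.4 × 10^5 m³/d × 217 d = 1.172 × 10^8 m³
Δh = ΔV / (Sy × A) = 1.172 × 10^8 / (0.025 × 8.1 × 10^8) = 5.787 m

Δh ≈ 5.79 m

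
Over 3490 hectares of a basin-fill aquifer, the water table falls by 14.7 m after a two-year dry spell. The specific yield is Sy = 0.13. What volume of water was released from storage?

ΔV ≈ 6.67 × 10^7 m³

A = 3490 hectares = 3.49 × 10^7 m²
ΔV = Sy × A × Δh = 0.13 × 3.49 × 10^7 m² × 14.7 m = 6.669 × 10^7 m³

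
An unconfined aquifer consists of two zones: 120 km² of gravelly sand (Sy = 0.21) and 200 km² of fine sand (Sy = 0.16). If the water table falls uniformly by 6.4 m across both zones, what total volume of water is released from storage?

ΔV ≈ 3.66 × 10^8 m³

A₁ = 120 km² = 1.2 × 10^8 m²; A₂ = 200 km² = 2 × 10^8 m²
ΔV₁ = 0.21 × 1.2 × 10^8 × 6.4 = 1.613 × 10^8 m³
ΔV₂ = 0.16 × 2 × 10^8 × 6.4 = 2.048 × 10^8 m³
ΔV = ΔV₁ + ΔV₂ = 3.661 × 10^8 m³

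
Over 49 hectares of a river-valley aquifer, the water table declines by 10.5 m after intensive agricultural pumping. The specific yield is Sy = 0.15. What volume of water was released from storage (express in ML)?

A = 49 hectares = 4.9 × 10^5 m²
ΔV = Sy × A × Δh = 0.15 × 4.9 × 10^5 m² × 10.5 m = 7.718 × 10^5 m³
ΔV = 7.718 × 10^5 m³ = 771.8 ML

ΔV ≈ 772 ML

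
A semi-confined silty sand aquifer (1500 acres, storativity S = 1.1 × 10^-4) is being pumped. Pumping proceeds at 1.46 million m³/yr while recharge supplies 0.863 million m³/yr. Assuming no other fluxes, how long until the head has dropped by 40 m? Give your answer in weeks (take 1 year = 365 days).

t ≈ 2.33 weeks

A = 1500 acres = 6.07 × 10^6 m²
ΔV = S × A × Δh = 1.1 × 10^-4 × 6.07 × 10^6 × 40 = 26710 m³
Net withdrawal = 1.46 − 0.863 = 0.597 million m³/yr = 1636 m³/d
t = ΔV / Q = 26710 m³ / 1636 m³/d = 16.33 d
t = 16.33 d ≈ 2.333 weeks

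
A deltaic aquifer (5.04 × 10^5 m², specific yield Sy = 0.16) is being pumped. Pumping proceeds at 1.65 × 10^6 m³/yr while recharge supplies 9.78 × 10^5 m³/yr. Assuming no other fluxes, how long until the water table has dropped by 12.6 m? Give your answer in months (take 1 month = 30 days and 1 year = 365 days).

ΔV = Sy × A × Δh = 0.16 × 5.04 × 10^5 × 12.6 = 1.016 × 10^6 m³
Net withdrawal = 1.65 × 10^6 − 9.78 × 10^5 = 6.72 × 10^5 m³/yr = 1841 m³/d
t = ΔV / Q = 1.016 × 10^6 m³ / 1841 m³/d = 551.9 d
t = 551.9 d ≈ 18.4 months

t ≈ 18.4 months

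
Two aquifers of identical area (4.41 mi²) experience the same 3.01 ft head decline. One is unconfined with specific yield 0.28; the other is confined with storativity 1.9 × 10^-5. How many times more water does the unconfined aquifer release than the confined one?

A = 4.41 mi² = 1.142 × 10^7 m²
Δh = 3.01 ft = 0.9174 m
Unconfined: ΔV_u = Sy × A × Δh = 0.28 × 1.142 × 10^7 × 0.9174 = 2.934 × 10^6 m³
Confined: ΔV_c = S × A × Δh = 1.9 × 10^-5 × 1.142 × 10^7 × 0.9174 = 199.1 m³
Ratio = ΔV_u / ΔV_c = Sy / S = 0.28 / 1.9 × 10^-5 = 14740

ΔV_u / ΔV_c ≈ 14700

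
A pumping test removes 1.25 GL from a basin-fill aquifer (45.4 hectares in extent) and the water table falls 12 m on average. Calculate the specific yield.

A = 45.4 hectares = 4.54 × 10^5 m²
ΔV = 1.25 GL = 1.25 × 10^6 m³
Sy = ΔV / (A × Δh) = 1.25 × 10^6 m³ / (4.54 × 10^5 m² × 12 m) = 0.2294

Sy ≈ 0.23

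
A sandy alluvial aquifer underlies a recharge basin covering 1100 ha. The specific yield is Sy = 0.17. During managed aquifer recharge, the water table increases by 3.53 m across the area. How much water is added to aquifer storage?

A = 1100 ha = 1.1 × 10^7 m²
ΔV = Sy × A × Δh = 0.17 × 1.1 × 10^7 m² × 3.53 m = 6.601 × 10^6 m³

ΔV ≈ 6.6 × 10^6 m³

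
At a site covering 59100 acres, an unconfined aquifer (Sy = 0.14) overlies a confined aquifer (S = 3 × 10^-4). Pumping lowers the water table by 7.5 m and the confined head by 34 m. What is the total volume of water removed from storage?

A = 59100 acres = 2.392 × 10^8 m²
Unconfined: ΔV_u = Sy × A × Δh_u = 0.14 × 2.392 × 10^8 × 7.5 = 2.511 × 10^8 m³
Confined: ΔV_c = S × A × Δh_c = 3 × 10^-4 × 2.392 × 10^8 × 34 = 2.44 × 10^6 m³
Total ΔV = 2.511 × 10^8 + 2.44 × 10^6 = 2.536 × 10^8 m³

ΔV ≈ 2.54 × 10^8 m³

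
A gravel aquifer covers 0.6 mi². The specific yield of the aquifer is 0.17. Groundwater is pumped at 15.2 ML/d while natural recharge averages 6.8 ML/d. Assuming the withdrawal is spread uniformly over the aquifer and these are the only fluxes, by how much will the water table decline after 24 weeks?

A = 0.6 mi² = 1.554 × 10^6 m²
Net abstraction = 15.2 − 6.8 = 8.4 ML/d
Q_net = 8.4 ML/d = 8400 m³/d
t = 24 weeks = 168 d
ΔV = Q × t = 8400 m³/d × 168 d = 1.411 × 10^6 m³
Δh = ΔV / (Sy × A) = 1.411 × 10^6 / (0.17 × 1.554 × 10^6) = 5.342 m

Δh ≈ 5.34 m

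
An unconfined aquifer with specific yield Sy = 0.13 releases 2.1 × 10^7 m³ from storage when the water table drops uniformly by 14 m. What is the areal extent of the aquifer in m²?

A = ΔV / (Sy × Δh) = 2.1 × 10^7 / (0.13 × 14) = 1.154 × 10^7 m²

A ≈ 1.15 × 10^7 m²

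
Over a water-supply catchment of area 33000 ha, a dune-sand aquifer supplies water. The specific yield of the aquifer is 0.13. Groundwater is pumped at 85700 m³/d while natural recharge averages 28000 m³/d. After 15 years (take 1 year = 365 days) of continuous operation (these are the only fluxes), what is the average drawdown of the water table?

A = 33000 ha = 3.3 × 10^8 m²
Net abstraction = 85700 − 28000 = 57700 m³/d
t = 15 years = 5475 d
ΔV = Q × t = 57700 m³/d × 5475 d = 3.159 × 10^8 m³
Δh = ΔV / (Sy × A) = 3.159 × 10^8 / (0.13 × 3.3 × 10^8) = 7.364 m

Δh ≈ 7.36 m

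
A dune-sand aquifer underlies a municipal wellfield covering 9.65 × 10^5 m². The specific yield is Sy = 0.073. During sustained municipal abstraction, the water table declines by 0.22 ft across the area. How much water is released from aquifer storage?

ΔV ≈ 4720 m³

Δh = 0.22 ft = 0.06706 m
ΔV = Sy × A × Δh = 0.073 × 9.65 × 10^5 m² × 0.06706 m = 4724 m³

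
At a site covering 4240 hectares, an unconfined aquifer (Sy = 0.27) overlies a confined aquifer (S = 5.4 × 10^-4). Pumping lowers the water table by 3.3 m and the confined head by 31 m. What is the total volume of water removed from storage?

ΔV ≈ 3.85 × 10^7 m³

A = 4240 hectares = 4.24 × 10^7 m²
Unconfined: ΔV_u = Sy × A × Δh_u = 0.27 × 4.24 × 10^7 × 3.3 = 3.778 × 10^7 m³
Confined: ΔV_c = S × A × Δh_c = 5.4 × 10^-4 × 4.24 × 10^7 × 31 = 7.098 × 10^5 m³
Total ΔV = 3.778 × 10^7 + 7.098 × 10^5 = 3.849 × 10^7 m³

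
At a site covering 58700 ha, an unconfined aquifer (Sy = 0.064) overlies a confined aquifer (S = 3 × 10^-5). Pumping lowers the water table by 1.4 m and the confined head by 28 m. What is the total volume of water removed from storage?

ΔV ≈ 5.31 × 10^7 m³

A = 58700 ha = 5.87 × 10^8 m²
Unconfined: ΔV_u = Sy × A × Δh_u = 0.064 × 5.87 × 10^8 × 1.4 = 5.26 × 10^7 m³
Confined: ΔV_c = S × A × Δh_c = 3 × 10^-5 × 5.87 × 10^8 × 28 = 4.931 × 10^5 m³
Total ΔV = 5.26 × 10^7 + 4.931 × 10^5 = 5.309 × 10^7 m³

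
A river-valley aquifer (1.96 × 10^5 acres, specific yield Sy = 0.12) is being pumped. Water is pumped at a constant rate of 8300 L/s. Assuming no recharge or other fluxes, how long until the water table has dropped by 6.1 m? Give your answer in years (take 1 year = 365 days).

A = 1.96 × 10^5 acres = 7.932 × 10^8 m²
ΔV = Sy × A × Δh = 0.12 × 7.932 × 10^8 × 6.1 = 5.806 × 10^8 m³
Q = 8300 L/s = 7.171 × 10^5 m³/d
t = ΔV / Q = 5.806 × 10^8 m³ / 7.171 × 10^5 m³/d = 809.6 d
t = 809.6 d ≈ 2.218 years

t ≈ 2.22 years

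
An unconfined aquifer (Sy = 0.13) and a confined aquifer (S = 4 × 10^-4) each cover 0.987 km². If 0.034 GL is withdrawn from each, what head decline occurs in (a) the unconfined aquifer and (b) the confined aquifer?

Δh_u ≈ 0.265 m; Δh_c ≈ 86.1 m

A = 0.987 km² = 9.87 × 10^5 m²
ΔV = 0.034 GL = 34000 m³
Unconfined: Δh_u = ΔV/(Sy·A) = 34000/(0.13 × 9.87 × 10^5) = 0.265 m
Confined: Δh_c = ΔV/(S·A) = 34000/(4 × 10^-4 × 9.87 × 10^5) = 86.12 m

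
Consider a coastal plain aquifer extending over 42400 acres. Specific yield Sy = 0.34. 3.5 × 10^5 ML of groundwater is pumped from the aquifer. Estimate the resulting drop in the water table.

Δh ≈ 6 m

A = 42400 acres = 1.716 × 10^8 m²
ΔV = 3.5 × 10^5 ML = 3.5 × 10^8 m³
Δh = ΔV / (Sy × A) = 3.5 × 10^8 m³ / (0.34 × 1.716 × 10^8 m²) = 5.999 m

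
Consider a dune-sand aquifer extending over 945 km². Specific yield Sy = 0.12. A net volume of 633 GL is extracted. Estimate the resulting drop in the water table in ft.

A = 945 km² = 9.45 × 10^8 m²
ΔV = 633 GL = 6.33 × 10^8 m³
Δh = ΔV / (Sy × A) = 6.33 × 10^8 m³ / (0.12 × 9.45 × 10^8 m²) = 5.582 m
Δh = 5.582 m = 18.31 ft

Δh ≈ 18.3 ft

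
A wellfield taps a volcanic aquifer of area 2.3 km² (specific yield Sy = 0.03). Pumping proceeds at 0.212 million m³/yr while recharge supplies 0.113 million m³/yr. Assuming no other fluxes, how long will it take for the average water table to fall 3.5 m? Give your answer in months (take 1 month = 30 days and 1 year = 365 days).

t ≈ 29.7 months

A = 2.3 km² = 2.3 × 10^6 m²
ΔV = Sy × A × Δh = 0.03 × 2.3 × 10^6 × 3.5 = 2.415 × 10^5 m³
Net withdrawal = 0.212 − 0.113 = 0.099 million m³/yr = 271.2 m³/d
t = ΔV / Q = 2.415 × 10^5 m³ / 271.2 m³/d = 890.4 d
t = 890.4 d ≈ 29.68 months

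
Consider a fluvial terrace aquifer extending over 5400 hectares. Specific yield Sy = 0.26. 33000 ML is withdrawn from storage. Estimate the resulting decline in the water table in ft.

A = 5400 hectares = 5.4 × 10^7 m²
ΔV = 33000 ML = 3.3 × 10^7 m³
Δh = ΔV / (Sy × A) = 3.3 × 10^7 m³ / (0.26 × 5.4 × 10^7 m²) = 2.35 m
Δh = 2.35 m = 7.711 ft

Δh ≈ 7.71 ft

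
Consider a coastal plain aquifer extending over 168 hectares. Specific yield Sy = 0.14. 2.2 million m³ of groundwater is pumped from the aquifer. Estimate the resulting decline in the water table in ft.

Δh ≈ 30.7 ft

A = 168 hectares = 1.68 × 10^6 m²
ΔV = 2.2 million m³ = 2.2 × 10^6 m³
Δh = ΔV / (Sy × A) = 2.2 × 10^6 m³ / (0.14 × 1.68 × 10^6 m²) = 9.354 m
Δh = 9.354 m = 30.69 ft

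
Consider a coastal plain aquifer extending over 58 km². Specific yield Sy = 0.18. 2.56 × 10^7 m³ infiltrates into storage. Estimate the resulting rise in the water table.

A = 58 km² = 5.8 × 10^7 m²
Δh = ΔV / (Sy × A) = 2.56 × 10^7 m³ / (0.18 × 5.8 × 10^7 m²) = 2.452 m

Δh ≈ 2.45 m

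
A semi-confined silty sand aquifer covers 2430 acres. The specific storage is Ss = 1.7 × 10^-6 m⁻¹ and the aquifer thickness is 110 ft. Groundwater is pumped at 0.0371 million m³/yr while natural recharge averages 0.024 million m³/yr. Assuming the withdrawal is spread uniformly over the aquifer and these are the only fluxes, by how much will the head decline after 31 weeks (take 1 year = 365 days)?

Δh ≈ 13.9 m

b = 110 ft = 33.53 m
S = Ss × b = 1.7 × 10^-6 m⁻¹ × 33.53 m = 5.7 × 10^-5
A = 2430 acres = 9.834 × 10^6 m²
Net abstraction = 0.0371 − 0.024 = 0.0131 million m³/yr
Q_net = 0.0131 million m³/yr = 35.89 m³/d
t = 31 weeks = 217 d
ΔV = Q × t = 35.89 m³/d × 217 d = 7788 m³
Δh = ΔV / (S × A) = 7788 / (5.7 × 10^-5 × 9.834 × 10^6) = 13.89 m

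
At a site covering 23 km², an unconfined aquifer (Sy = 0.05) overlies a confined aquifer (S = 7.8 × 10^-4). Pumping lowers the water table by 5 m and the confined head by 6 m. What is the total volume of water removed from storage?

A = 23 km² = 2.3 × 10^7 m²
Unconfined: ΔV_u = Sy × A × Δh_u = 0.05 × 2.3 × 10^7 × 5 = 5.75 × 10^6 m³
Confined: ΔV_c = S × A × Δh_c = 7.8 × 10^-4 × 2.3 × 10^7 × 6 = 1.076 × 10^5 m³
Total ΔV = 5.75 × 10^6 + 1.076 × 10^5 = 5.858 × 10^6 m³

ΔV ≈ 5.86 × 10^6 m³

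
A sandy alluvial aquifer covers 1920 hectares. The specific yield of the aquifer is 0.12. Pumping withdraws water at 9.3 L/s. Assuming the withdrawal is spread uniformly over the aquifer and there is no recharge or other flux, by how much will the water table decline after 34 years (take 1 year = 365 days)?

Δh ≈ 4.33 m

A = 1920 hectares = 1.92 × 10^7 m²
Q = 9.3 L/s = 803.5 m³/d
t = 34 years = 12410 d
ΔV = Q × t = 803.5 m³/d × 12410 d = 9.972 × 10^6 m³
Δh = ΔV / (Sy × A) = 9.972 × 10^6 / (0.12 × 1.92 × 10^7) = 4.328 m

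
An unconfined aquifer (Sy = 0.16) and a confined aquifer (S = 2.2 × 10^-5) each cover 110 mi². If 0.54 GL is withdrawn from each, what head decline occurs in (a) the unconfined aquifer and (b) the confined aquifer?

A = 110 mi² = 2.849 × 10^8 m²
ΔV = 0.54 GL = 5.4 × 10^5 m³
Unconfined: Δh_u = ΔV/(Sy·A) = 5.4 × 10^5/(0.16 × 2.849 × 10^8) = 0.01185 m
Confined: Δh_c = ΔV/(S·A) = 5.4 × 10^5/(2.2 × 10^-5 × 2.849 × 10^8) = 86.16 m

Δh_u ≈ 0.0118 m; Δh_c ≈ 86.2 m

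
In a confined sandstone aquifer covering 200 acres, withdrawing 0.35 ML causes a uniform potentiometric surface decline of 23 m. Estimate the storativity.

A = 200 acres = 8.094 × 10^5 m²
ΔV = 0.35 ML = 350 m³
S = ΔV / (A × Δh) = 350 m³ / (8.094 × 10^5 m² × 23 m) = 1.88 × 10^-5

S ≈ 1.9 × 10^-5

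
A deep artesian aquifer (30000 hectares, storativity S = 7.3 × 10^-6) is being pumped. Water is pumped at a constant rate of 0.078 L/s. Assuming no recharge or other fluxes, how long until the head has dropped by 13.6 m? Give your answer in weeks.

A = 30000 hectares = 3 × 10^8 m²
ΔV = S × A × Δh = 7.3 × 10^-6 × 3 × 10^8 × 13.6 = 29780 m³
Q = 0.078 L/s = 6.739 m³/d
t = ΔV / Q = 29780 m³ / 6.739 m³/d = 4420 d
t = 4420 d ≈ 631.4 weeks

t ≈ 631 weeks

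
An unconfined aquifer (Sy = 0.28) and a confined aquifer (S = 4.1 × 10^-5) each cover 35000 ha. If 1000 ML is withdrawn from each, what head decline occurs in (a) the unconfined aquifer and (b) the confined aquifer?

A = 35000 ha = 3.5 × 10^8 m²
ΔV = 1000 ML = 1 × 10^6 m³
Unconfined: Δh_u = ΔV/(Sy·A) = 1 × 10^6/(0.28 × 3.5 × 10^8) = 0.0102 m
Confined: Δh_c = ΔV/(S·A) = 1 × 10^6/(4.1 × 10^-5 × 3.5 × 10^8) = 69.69 m

Δh_u ≈ 0.0102 m; Δh_c ≈ 69.7 m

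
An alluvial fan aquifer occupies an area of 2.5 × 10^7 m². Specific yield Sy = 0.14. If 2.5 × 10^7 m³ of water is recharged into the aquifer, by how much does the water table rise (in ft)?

Δh = ΔV / (Sy × A) = 2.5 × 10^7 m³ / (0.14 × 2.5 × 10^7 m²) = 7.143 m
Δh = 7.143 m = 23.43 ft

Δh ≈ 23.4 ft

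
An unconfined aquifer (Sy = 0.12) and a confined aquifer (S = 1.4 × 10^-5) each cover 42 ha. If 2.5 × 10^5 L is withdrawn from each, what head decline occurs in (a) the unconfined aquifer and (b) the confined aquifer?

A = 42 ha = 4.2 × 10^5 m²
ΔV = 2.5 × 10^5 L = 250 m³
Unconfined: Δh_u = ΔV/(Sy·A) = 250/(0.12 × 4.2 × 10^5) = 0.00496 m
Confined: Δh_c = ΔV/(S·A) = 250/(1.4 × 10^-5 × 4.2 × 10^5) = 42.52 m

Δh_u ≈ 0.00496 m; Δh_c ≈ 42.5 m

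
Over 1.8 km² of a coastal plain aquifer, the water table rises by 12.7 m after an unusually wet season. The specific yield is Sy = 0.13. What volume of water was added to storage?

A = 1.8 km² = 1.8 × 10^6 m²
ΔV = Sy × A × Δh = 0.13 × 1.8 × 10^6 m² × 12.7 m = 2.972 × 10^6 m³

ΔV ≈ 2.97 × 10^6 m³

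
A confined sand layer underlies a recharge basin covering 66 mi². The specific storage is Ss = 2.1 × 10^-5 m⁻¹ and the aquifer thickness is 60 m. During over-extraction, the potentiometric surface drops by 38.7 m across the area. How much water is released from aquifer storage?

ΔV ≈ 8.34 × 10^6 m³

S = Ss × b = 2.1 × 10^-5 m⁻¹ × 60 m = 1.26 × 10^-3
A = 66 mi² = 1.709 × 10^8 m²
ΔV = S × A × Δh = 0.00126 × 1.709 × 10^8 m² × 38.7 m = 8.335 × 10^6 m³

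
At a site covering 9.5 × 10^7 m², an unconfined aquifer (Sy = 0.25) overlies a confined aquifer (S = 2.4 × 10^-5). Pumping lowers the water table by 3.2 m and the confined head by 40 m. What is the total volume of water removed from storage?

ΔV ≈ 7.61 × 10^7 m³

Unconfined: ΔV_u = Sy × A × Δh_u = 0.25 × 9.5 × 10^7 × 3.2 = 7.6 × 10^7 m³
Confined: ΔV_c = S × A × Δh_c = 2.4 × 10^-5 × 9.5 × 10^7 × 40 = 91200 m³
Total ΔV = 7.6 × 10^7 + 91200 = 7.609 × 10^7 m³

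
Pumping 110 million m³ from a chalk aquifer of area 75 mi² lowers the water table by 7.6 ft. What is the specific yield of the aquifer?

Sy ≈ 0.24

A = 75 mi² = 1.942 × 10^8 m²
Δh = 7.6 ft = 2.316 m
ΔV = 110 million m³ = 1.1 × 10^8 m³
Sy = ΔV / (A × Δh) = 1.1 × 10^8 m³ / (1.942 × 10^8 m² × 2.316 m) = 0.2445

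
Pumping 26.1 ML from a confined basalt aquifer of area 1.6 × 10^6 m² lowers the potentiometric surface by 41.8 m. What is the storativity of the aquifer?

ΔV = 26.1 ML = 26100 m³
S = ΔV / (A × Δh) = 26100 m³ / (1.6 × 10^6 m² × 41.8 m) = 3.903 × 10^-4

S ≈ 3.9 × 10^-4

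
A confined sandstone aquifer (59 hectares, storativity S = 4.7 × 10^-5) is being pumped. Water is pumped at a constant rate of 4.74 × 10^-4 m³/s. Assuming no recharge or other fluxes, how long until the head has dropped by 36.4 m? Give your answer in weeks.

t ≈ 3.52 weeks

A = 59 hectares = 5.9 × 10^5 m²
ΔV = S × A × Δh = 4.7 × 10^-5 × 5.9 × 10^5 × 36.4 = 1009 m³
Q = 4.74 × 10^-4 m³/s = 40.95 m³/d
t = ΔV / Q = 1009 m³ / 40.95 m³/d = 24.65 d
t = 24.65 d ≈ 3.521 weeks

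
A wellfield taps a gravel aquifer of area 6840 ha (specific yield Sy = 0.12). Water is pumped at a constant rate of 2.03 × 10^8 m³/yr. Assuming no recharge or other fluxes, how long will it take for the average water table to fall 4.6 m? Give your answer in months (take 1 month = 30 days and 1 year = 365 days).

A = 6840 ha = 6.84 × 10^7 m²
ΔV = Sy × A × Δh = 0.12 × 6.84 × 10^7 × 4.6 = 3.776 × 10^7 m³
Q = 2.03 × 10^8 m³/yr = 5.562 × 10^5 m³/d
t = ΔV / Q = 3.776 × 10^7 m³ / 5.562 × 10^5 m³/d = 67.89 d
t = 67.89 d ≈ 2.263 months

t ≈ 2.26 months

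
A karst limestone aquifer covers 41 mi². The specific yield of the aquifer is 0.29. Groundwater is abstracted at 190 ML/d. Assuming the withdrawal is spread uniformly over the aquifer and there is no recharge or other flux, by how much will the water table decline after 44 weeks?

A = 41 mi² = 1.062 × 10^8 m²
Q = 190 ML/d = 1.9 × 10^5 m³/d
t = 44 weeks = 308 d
ΔV = Q × t = 1.9 × 10^5 m³/d × 308 d = 5.852 × 10^7 m³
Δh = ΔV / (Sy × A) = 5.852 × 10^7 / (0.29 × 1.062 × 10^8) = 1.9 m

Δh ≈ 1.9 m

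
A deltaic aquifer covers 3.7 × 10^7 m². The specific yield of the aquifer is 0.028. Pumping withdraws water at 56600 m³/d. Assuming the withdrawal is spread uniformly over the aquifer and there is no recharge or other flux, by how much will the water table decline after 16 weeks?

t = 16 weeks = 112 d
ΔV = Q × t = 56600 m³/d × 112 d = 6.339 × 10^6 m³
Δh = ΔV / (Sy × A) = 6.339 × 10^6 / (0.028 × 3.7 × 10^7) = 6.119 m

Δh ≈ 6.12 m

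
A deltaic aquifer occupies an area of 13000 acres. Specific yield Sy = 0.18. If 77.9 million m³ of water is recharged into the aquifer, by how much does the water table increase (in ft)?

A = 13000 acres = 5.261 × 10^7 m²
ΔV = 77.9 million m³ = 7.79 × 10^7 m³
Δh = ΔV / (Sy × A) = 7.79 × 10^7 m³ / (0.18 × 5.261 × 10^7 m²) = 8.226 m
Δh = 8.226 m = 26.99 ft

Δh ≈ 27 ft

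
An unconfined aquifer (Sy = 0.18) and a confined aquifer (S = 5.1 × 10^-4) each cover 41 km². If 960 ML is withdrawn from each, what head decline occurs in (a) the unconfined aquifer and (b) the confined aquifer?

Δh_u ≈ 0.13 m; Δh_c ≈ 45.9 m

A = 41 km² = 4.1 × 10^7 m²
ΔV = 960 ML = 9.6 × 10^5 m³
Unconfined: Δh_u = ΔV/(Sy·A) = 9.6 × 10^5/(0.18 × 4.1 × 10^7) = 0.1301 m
Confined: Δh_c = ΔV/(S·A) = 9.6 × 10^5/(5.1 × 10^-4 × 4.1 × 10^7) = 45.91 m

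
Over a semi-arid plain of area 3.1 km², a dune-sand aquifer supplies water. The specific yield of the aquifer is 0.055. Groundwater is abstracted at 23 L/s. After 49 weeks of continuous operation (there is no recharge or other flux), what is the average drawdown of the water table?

Δh ≈ 4 m

A = 3.1 km² = 3.1 × 10^6 m²
Q = 23 L/s = 1987 m³/d
t = 49 weeks = 343 d
ΔV = Q × t = 1987 m³/d × 343 d = 6.816 × 10^5 m³
Δh = ΔV / (Sy × A) = 6.816 × 10^5 / (0.055 × 3.1 × 10^6) = 3.998 m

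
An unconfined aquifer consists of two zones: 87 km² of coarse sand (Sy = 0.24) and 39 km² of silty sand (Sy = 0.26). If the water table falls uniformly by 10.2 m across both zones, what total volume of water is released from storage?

ΔV ≈ 3.16 × 10^8 m³

A₁ = 87 km² = 8.7 × 10^7 m²; A₂ = 39 km² = 3.9 × 10^7 m²
ΔV₁ = 0.24 × 8.7 × 10^7 × 10.2 = 2.13 × 10^8 m³
ΔV₂ = 0.26 × 3.9 × 10^7 × 10.2 = 1.034 × 10^8 m³
ΔV = ΔV₁ + ΔV₂ = 3.164 × 10^8 m³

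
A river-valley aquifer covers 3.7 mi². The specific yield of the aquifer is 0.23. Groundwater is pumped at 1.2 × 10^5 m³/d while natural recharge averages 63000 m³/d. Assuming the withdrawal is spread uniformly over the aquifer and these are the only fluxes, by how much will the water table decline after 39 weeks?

Δh ≈ 7.06 m

A = 3.7 mi² = 9.583 × 10^6 m²
Net abstraction = 1.2 × 10^5 − 63000 = 57000 m³/d
t = 39 weeks = 273 d
ΔV = Q × t = 57000 m³/d × 273 d = 1.556 × 10^7 m³
Δh = ΔV / (Sy × A) = 1.556 × 10^7 / (0.23 × 9.583 × 10^6) = 7.06 m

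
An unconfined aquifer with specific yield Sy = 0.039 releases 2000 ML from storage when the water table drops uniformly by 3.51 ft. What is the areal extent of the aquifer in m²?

Δh = 3.51 ft = 1.07 m
ΔV = 2000 ML = 2 × 10^6 m³
A = ΔV / (Sy × Δh) = 2 × 10^6 / (0.039 × 1.07) = 4.793 × 10^7 m²

A ≈ 4.79 × 10^7 m²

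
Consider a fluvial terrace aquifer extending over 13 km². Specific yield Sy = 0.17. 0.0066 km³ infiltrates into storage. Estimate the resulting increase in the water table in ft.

A = 13 km² = 1.3 × 10^7 m²
ΔV = 0.0066 km³ = 6.6 × 10^6 m³
Δh = ΔV / (Sy × A) = 6.6 × 10^6 m³ / (0.17 × 1.3 × 10^7 m²) = 2.986 m
Δh = 2.986 m = 9.798 ft

Δh ≈ 9.8 ft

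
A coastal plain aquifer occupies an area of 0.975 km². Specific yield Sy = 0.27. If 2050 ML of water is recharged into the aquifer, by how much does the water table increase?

A = 0.975 km² = 9.75 × 10^5 m²
ΔV = 2050 ML = 2.05 × 10^6 m³
Δh = ΔV / (Sy × A) = 2.05 × 10^6 m³ / (0.27 × 9.75 × 10^5 m²) = 7.787 m

Δh ≈ 7.79 m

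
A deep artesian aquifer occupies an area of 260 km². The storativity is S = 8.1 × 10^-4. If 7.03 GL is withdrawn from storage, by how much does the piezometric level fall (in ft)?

Δh ≈ 110 ft

A = 260 km² = 2.6 × 10^8 m²
ΔV = 7.03 GL = 7.03 × 10^6 m³
Δh = ΔV / (S × A) = 7.03 × 10^6 m³ / (8.1 × 10^-4 × 2.6 × 10^8 m²) = 33.38 m
Δh = 33.38 m = 109.5 ft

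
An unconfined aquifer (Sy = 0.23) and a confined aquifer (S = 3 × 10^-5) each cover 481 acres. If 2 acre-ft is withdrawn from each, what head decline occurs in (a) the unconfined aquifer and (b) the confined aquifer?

Δh_u ≈ 0.00551 m; Δh_c ≈ 42.2 m

A = 481 acres = 1.947 × 10^6 m²
ΔV = 2 acre-ft = 2467 m³
Unconfined: Δh_u = ΔV/(Sy·A) = 2467/(0.23 × 1.947 × 10^6) = 0.00551 m
Confined: Δh_c = ΔV/(S·A) = 2467/(3 × 10^-5 × 1.947 × 10^6) = 42.25 m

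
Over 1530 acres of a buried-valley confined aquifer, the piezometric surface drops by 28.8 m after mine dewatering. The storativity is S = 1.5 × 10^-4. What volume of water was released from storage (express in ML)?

ΔV ≈ 26.7 ML

A = 1530 acres = 6.192 × 10^6 m²
ΔV = S × A × Δh = 1.5 × 10^-4 × 6.192 × 10^6 m² × 28.8 m = 26750 m³
ΔV = 26750 m³ = 26.75 ML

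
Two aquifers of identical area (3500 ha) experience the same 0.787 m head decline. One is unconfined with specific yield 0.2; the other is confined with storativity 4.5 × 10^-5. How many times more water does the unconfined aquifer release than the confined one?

ΔV_u / ΔV_c ≈ 4440

A = 3500 ha = 3.5 × 10^7 m²
Unconfined: ΔV_u = Sy × A × Δh = 0.2 × 3.5 × 10^7 × 0.787 = 5.509 × 10^6 m³
Confined: ΔV_c = S × A × Δh = 4.5 × 10^-5 × 3.5 × 10^7 × 0.787 = 1240 m³
Ratio = ΔV_u / ΔV_c = Sy / S = 0.2 / 4.5 × 10^-5 = 4444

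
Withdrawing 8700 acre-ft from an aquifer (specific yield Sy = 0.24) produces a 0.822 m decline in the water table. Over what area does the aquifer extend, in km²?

ΔV = 8700 acre-ft = 1.073 × 10^7 m³
A = ΔV / (Sy × Δh) = 1.073 × 10^7 / (0.24 × 0.822) = 5.44 × 10^7 m²
A = 5.44 × 10^7 m² = 54.4 km²

A ≈ 54.4 km²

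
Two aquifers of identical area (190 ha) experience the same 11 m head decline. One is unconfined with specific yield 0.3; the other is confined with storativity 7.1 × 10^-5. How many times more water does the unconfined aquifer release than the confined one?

A = 190 ha = 1.9 × 10^6 m²
Unconfined: ΔV_u = Sy × A × Δh = 0.3 × 1.9 × 10^6 × 11 = 6.27 × 10^6 m³
Confined: ΔV_c = S × A × Δh = 7.1 × 10^-5 × 1.9 × 10^6 × 11 = 1484 m³
Ratio = ΔV_u / ΔV_c = Sy / S = 0.3 / 7.1 × 10^-5 = 4225

ΔV_u / ΔV_c ≈ 4230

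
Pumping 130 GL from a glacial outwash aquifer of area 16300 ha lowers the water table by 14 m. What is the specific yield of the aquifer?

A = 16300 ha = 1.63 × 10^8 m²
ΔV = 130 GL = 1.3 × 10^8 m³
Sy = ΔV / (A × Δh) = 1.3 × 10^8 m³ / (1.63 × 10^8 m² × 14 m) = 0.05697

Sy ≈ 0.057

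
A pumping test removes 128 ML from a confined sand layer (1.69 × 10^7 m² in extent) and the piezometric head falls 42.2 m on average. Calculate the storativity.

S ≈ 1.8 × 10^-4

ΔV = 128 ML = 1.28 × 10^5 m³
S = ΔV / (A × Δh) = 1.28 × 10^5 m³ / (1.69 × 10^7 m² × 42.2 m) = 1.795 × 10^-4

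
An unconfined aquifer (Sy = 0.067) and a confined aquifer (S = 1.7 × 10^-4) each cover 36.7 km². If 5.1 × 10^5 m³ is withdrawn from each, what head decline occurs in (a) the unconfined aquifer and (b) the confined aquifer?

Δh_u ≈ 0.207 m; Δh_c ≈ 81.7 m

A = 36.7 km² = 3.67 × 10^7 m²
Unconfined: Δh_u = ΔV/(Sy·A) = 5.1 × 10^5/(0.067 × 3.67 × 10^7) = 0.2074 m
Confined: Δh_c = ΔV/(S·A) = 5.1 × 10^5/(1.7 × 10^-4 × 3.67 × 10^7) = 81.74 m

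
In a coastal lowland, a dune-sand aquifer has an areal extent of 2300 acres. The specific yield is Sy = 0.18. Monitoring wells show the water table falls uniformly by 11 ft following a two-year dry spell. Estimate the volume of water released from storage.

ΔV ≈ 5.62 × 10^6 m³

A = 2300 acres = 9.308 × 10^6 m²
Δh = 11 ft = 3.353 m
ΔV = Sy × A × Δh = 0.18 × 9.308 × 10^6 m² × 3.353 m = 5.617 × 10^6 m³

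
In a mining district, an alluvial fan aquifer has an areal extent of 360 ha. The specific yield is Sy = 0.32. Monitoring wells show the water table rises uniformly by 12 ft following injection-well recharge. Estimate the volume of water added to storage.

A = 360 ha = 3.6 × 10^6 m²
Δh = 12 ft = 3.658 m
ΔV = Sy × A × Δh = 0.32 × 3.6 × 10^6 m² × 3.658 m = 4.214 × 10^6 m³

ΔV ≈ 4.21 × 10^6 m³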